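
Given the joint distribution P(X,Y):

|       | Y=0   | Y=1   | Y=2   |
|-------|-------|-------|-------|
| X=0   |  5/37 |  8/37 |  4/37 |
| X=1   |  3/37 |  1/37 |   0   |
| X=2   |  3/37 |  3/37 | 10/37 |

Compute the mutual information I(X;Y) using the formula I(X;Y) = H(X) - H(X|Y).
0.2157 bits

I(X;Y) = H(X) - H(X|Y)

Marginal of X (row sums):
  P(X=0) = 5/37 + 8/37 + 4/37 = 17/37
  P(X=1) = 3/37 + 1/37 + 0 = 4/37
  P(X=2) = 3/37 + 3/37 + 10/37 = 16/37
H(X) = -[(17/37)·log₂(17/37) + (4/37)·log₂(4/37) + (16/37)·log₂(16/37)]
  = 0.5155 + 0.3470 + 0.5230 = 1.3855 bits

Marginal of Y (column sums):
  P(Y=0) = 5/37 + 3/37 + 3/37 = 11/37
  P(Y=1) = 8/37 + 1/37 + 3/37 = 12/37
  P(Y=2) = 4/37 + 0 + 10/37 = 14/37
H(X|Y) = Σ_y P(y)·H(X|Y=y):
  Y=0: P(Y=0) = 11/37, P(X|Y=0) = (5/11, 3/11, 3/11) → H(X|Y=0) = 1.5395
  Y=1: P(Y=1) = 12/37, P(X|Y=1) = (2/3, 1/12, 1/4) → H(X|Y=1) = 1.1887
  Y=2: P(Y=2) = 14/37, P(X|Y=2) = (2/7, 0, 5/7) → H(X|Y=2) = 0.8631
H(X|Y) = (11/37)·1.5395 + (12/37)·1.1887 + (14/37)·0.8631 = 1.1698 bits

I(X;Y) = H(X) - H(X|Y) = 1.3855 - 1.1698 = 0.2157 bits

Cross-check via I(X;Y) = H(X) + H(Y) - H(X,Y): computing H(Y) from the column sums and H(X,Y) from the 9 cells in the same way gives H(Y) = 1.5777 bits and H(X,Y) = 2.7475 bits, so
I(X;Y) = 1.3855 + 1.5777 - 2.7475 = 0.2157 bits ✓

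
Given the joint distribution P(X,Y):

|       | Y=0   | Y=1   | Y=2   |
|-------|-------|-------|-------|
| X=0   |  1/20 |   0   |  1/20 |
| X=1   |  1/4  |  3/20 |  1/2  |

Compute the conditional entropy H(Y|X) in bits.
1.3737 bits

H(Y|X) = H(X,Y) - H(X)

H(X,Y) = -Σ_{x,y} P(x,y) log₂ P(x,y). Per-cell terms -P(x,y)·log₂P(x,y):
  X=0: 0.2161, 0.0000, 0.2161
  X=1: 0.5000, 0.4105, 0.5000
  (cells with P = 0 contribute 0)
Sum of the 6 terms: H(X,Y) = 1.8427 bits

Marginal of X (row sums):
  P(X=0) = 1/20 + 0 + 1/20 = 1/10
  P(X=1) = 1/4 + 3/20 + 1/2 = 9/10
H(X) = -[(1/10)·log₂(1/10) + (9/10)·log₂(9/10)]
  = 0.3322 + 0.1368 = 0.4690 bits

H(Y|X) = H(X,Y) - H(X) = 1.8427 - 0.4690 = 1.3737 bits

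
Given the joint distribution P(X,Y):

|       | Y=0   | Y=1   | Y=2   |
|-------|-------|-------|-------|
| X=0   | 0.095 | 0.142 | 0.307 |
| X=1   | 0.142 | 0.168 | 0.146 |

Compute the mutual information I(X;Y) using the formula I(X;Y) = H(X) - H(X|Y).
0.0449 bits

I(X;Y) = H(X) - H(X|Y)

Marginal of X (row sums):
  P(X=0) = 0.095 + 0.142 + 0.307 = 0.544
  P(X=1) = 0.142 + 0.168 + 0.146 = 0.456
H(X) = -[0.544·log₂(0.544) + 0.456·log₂(0.456)]
  = 0.477807 + 0.516600 = 0.994407 bits

Marginal of Y (column sums):
  P(Y=0) = 0.095 + 0.142 = 0.237
  P(Y=1) = 0.142 + 0.168 = 0.310
  P(Y=2) = 0.307 + 0.146 = 0.453
H(X|Y) = Σ_y P(y)·H(X|Y=y):
  Y=0: P(Y=0) = 0.237, P(X|Y=0) = (95/237, 142/237) → H(X|Y=0) = 0.971442
  Y=1: P(Y=1) = 0.310, P(X|Y=1) = (71/155, 84/155) → H(X|Y=1) = 0.994920
  Y=2: P(Y=2) = 0.453, P(X|Y=2) = (307/453, 146/453) → H(X|Y=2) = 0.906861
H(X|Y) = 0.237·0.971442 + 0.310·0.994920 + 0.453·0.906861 = 0.949465 bits

I(X;Y) = H(X) - H(X|Y) = 0.994407 - 0.949465 = 0.0449 bits

Cross-check via I(X;Y) = H(X) + H(Y) - H(X,Y): computing H(Y) from the column sums and H(X,Y) from the 6 cells in the same way gives H(Y) = 1.533568 bits and H(X,Y) = 2.483033 bits, so
I(X;Y) = 0.994407 + 1.533568 - 2.483033 = 0.0449 bits ✓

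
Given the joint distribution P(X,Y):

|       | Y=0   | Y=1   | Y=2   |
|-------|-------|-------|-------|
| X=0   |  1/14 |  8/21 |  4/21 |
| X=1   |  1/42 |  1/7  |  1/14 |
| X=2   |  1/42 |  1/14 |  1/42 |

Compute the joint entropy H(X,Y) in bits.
2.5882 bits

H(X,Y) = -Σ_{x,y} P(x,y) log₂ P(x,y). Per-cell terms -P(x,y)·log₂P(x,y):
  X=0: 0.27195, 0.53041, 0.45568
  X=1: 0.12839, 0.40105, 0.27195
  X=2: 0.12839, 0.27195, 0.12839
Sum of the 9 terms: H(X,Y) = 2.5882 bits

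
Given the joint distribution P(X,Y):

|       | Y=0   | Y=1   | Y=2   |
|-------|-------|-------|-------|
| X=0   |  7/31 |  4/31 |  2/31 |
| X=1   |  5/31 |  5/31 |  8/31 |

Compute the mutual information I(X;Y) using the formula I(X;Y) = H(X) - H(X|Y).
0.0812 bits

I(X;Y) = H(X) - H(X|Y)

Marginal of X (row sums):
  P(X=0) = 7/31 + 4/31 + 2/31 = 13/31
  P(X=1) = 5/31 + 5/31 + 8/31 = 18/31
H(X) = -[(13/31)·log₂(13/31) + (18/31)·log₂(18/31)]
  = 0.52577 + 0.45538 = 0.98115 bits

Marginal of Y (column sums):
  P(Y=0) = 7/31 + 5/31 = 12/31
  P(Y=1) = 4/31 + 5/31 = 9/31
  P(Y=2) = 2/31 + 8/31 = 10/31
H(X|Y) = Σ_y P(y)·H(X|Y=y):
  Y=0: P(Y=0) = 12/31, P(X|Y=0) = (7/12, 5/12) → H(X|Y=0) = 0.97987
  Y=1: P(Y=1) = 9/31, P(X|Y=1) = (4/9, 5/9) → H(X|Y=1) = 0.99108
  Y=2: P(Y=2) = 10/31, P(X|Y=2) = (1/5, 4/5) → H(X|Y=2) = 0.72193
H(X|Y) = (12/31)·0.97987 + (9/31)·0.99108 + (10/31)·0.72193 = 0.89992 bits

I(X;Y) = H(X) - H(X|Y) = 0.98115 - 0.89992 = 0.0812 bits

Cross-check via I(X;Y) = H(X) + H(Y) - H(X,Y): computing H(Y) from the column sums and H(X,Y) from the 6 cells in the same way gives H(Y) = 1.57458 bits and H(X,Y) = 2.47449 bits, so
I(X;Y) = 0.98115 + 1.57458 - 2.47449 = 0.0812 bits ✓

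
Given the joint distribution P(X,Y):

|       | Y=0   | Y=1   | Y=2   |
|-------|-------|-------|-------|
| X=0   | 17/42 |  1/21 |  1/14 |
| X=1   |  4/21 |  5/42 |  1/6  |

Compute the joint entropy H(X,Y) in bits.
2.2613 bits

H(X,Y) = -Σ_{x,y} P(x,y) log₂ P(x,y). Per-cell terms -P(x,y)·log₂P(x,y):
  X=0: 0.52816, 0.20916, 0.27195
  X=1: 0.45568, 0.36552, 0.43083
Sum of the 6 terms: H(X,Y) = 2.2613 bits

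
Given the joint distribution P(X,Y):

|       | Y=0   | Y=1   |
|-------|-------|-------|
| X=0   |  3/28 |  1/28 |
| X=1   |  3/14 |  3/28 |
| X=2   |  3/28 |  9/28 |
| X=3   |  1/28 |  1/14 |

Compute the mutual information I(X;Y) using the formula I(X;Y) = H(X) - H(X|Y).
0.1392 bits

I(X;Y) = H(X) - H(X|Y)

Marginal of X (row sums):
  P(X=0) = 3/28 + 1/28 = 1/7
  P(X=1) = 3/14 + 3/28 = 9/28
  P(X=2) = 3/28 + 9/28 = 3/7
  P(X=3) = 1/28 + 1/14 = 3/28
H(X) = -[(1/7)·log₂(1/7) + (9/28)·log₂(9/28) + (3/7)·log₂(3/7) + (3/28)·log₂(3/28)]
  = 0.40105 + 0.52632 + 0.52388 + 0.34526 = 1.7965 bits

Marginal of Y (column sums):
  P(Y=0) = 3/28 + 3/14 + 3/28 + 1/28 = 13/28
  P(Y=1) = 1/28 + 3/28 + 9/28 + 1/14 = 15/28
H(X|Y) = Σ_y P(y)·H(X|Y=y):
  Y=0: P(Y=0) = 13/28, P(X|Y=0) = (3/13, 6/13, 3/13, 1/13) → H(X|Y=0) = 1.77586
  Y=1: P(Y=1) = 15/28, P(X|Y=1) = (1/15, 1/5, 3/5, 2/15) → H(X|Y=1) = 1.55461
H(X|Y) = (13/28)·1.77586 + (15/28)·1.55461 = 1.6573 bits

I(X;Y) = H(X) - H(X|Y) = 1.7965 - 1.6573 = 0.1392 bits

Cross-check via I(X;Y) = H(X) + H(Y) - H(X,Y): computing H(Y) from the column sums and H(X,Y) from the 8 cells in the same way gives H(Y) = 0.9963 bits and H(X,Y) = 2.6536 bits, so
I(X;Y) = 1.7965 + 0.9963 - 2.6536 = 0.1392 bits ✓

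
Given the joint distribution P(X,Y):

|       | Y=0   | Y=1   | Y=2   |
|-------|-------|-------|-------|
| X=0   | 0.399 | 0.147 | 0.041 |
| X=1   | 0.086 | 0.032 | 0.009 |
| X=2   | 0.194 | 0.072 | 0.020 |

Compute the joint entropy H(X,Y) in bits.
2.4941 bits

H(X,Y) = -Σ_{x,y} P(x,y) log₂ P(x,y). Per-cell terms -P(x,y)·log₂P(x,y):
  X=0: 0.5289, 0.4066, 0.1889
  X=1: 0.3044, 0.1589, 0.0612
  X=2: 0.4590, 0.2733, 0.1129
Sum of the 9 terms: H(X,Y) = 2.4941 bits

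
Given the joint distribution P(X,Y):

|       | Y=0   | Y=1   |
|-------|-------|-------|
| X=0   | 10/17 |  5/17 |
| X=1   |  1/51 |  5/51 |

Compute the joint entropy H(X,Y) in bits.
1.4093 bits

H(X,Y) = -Σ_{x,y} P(x,y) log₂ P(x,y). Per-cell terms -P(x,y)·log₂P(x,y):
  X=0: 0.4503, 0.5193
  X=1: 0.1112, 0.3285
Sum of the 4 terms: H(X,Y) = 1.4093 bits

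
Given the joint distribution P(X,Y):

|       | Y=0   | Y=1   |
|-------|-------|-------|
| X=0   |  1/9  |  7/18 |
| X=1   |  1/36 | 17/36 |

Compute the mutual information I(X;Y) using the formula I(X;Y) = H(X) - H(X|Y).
0.0444 bits

I(X;Y) = H(X) - H(X|Y)

Marginal of X (row sums):
  P(X=0) = 1/9 + 7/18 = 1/2
  P(X=1) = 1/36 + 17/36 = 1/2
H(X) = -[(1/2)·log₂(1/2) + (1/2)·log₂(1/2)]
  = 0.5000000 + 0.5000000 = 1.000000 bits

Marginal of Y (column sums):
  P(Y=0) = 1/9 + 1/36 = 5/36
  P(Y=1) = 7/18 + 17/36 = 31/36
H(X|Y) = Σ_y P(y)·H(X|Y=y):
  Y=0: P(Y=0) = 5/36, P(X|Y=0) = (4/5, 1/5) → H(X|Y=0) = 0.7219281
  Y=1: P(Y=1) = 31/36, P(X|Y=1) = (14/31, 17/31) → H(X|Y=1) = 0.9932338
H(X|Y) = (5/36)·0.7219281 + (31/36)·0.9932338 = 0.955552 bits

I(X;Y) = H(X) - H(X|Y) = 1.000000 - 0.955552 = 0.0444 bits

Cross-check via I(X;Y) = H(X) + H(Y) - H(X,Y): computing H(Y) from the column sums and H(X,Y) from the 4 cells in the same way gives H(Y) = 0.581321 bits and H(X,Y) = 1.536874 bits, so
I(X;Y) = 1.000000 + 0.581321 - 1.536874 = 0.0444 bits ✓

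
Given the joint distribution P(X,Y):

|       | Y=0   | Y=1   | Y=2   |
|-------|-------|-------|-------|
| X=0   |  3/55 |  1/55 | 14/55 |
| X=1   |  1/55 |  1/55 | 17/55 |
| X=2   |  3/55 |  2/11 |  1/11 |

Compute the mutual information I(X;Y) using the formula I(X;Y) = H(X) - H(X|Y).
0.2816 bits

I(X;Y) = H(X) - H(X|Y)

Marginal of X (row sums):
  P(X=0) = 3/55 + 1/55 + 14/55 = 18/55
  P(X=1) = 1/55 + 1/55 + 17/55 = 19/55
  P(X=2) = 3/55 + 2/11 + 1/11 = 18/55
H(X) = -[(18/55)·log₂(18/55) + (19/55)·log₂(19/55) + (18/55)·log₂(18/55)]
  = 0.5274 + 0.5297 + 0.5274 = 1.5845 bits

Marginal of Y (column sums):
  P(Y=0) = 3/55 + 1/55 + 3/55 = 7/55
  P(Y=1) = 1/55 + 1/55 + 2/11 = 12/55
  P(Y=2) = 14/55 + 17/55 + 1/11 = 36/55
H(X|Y) = Σ_y P(y)·H(X|Y=y):
  Y=0: P(Y=0) = 7/55, P(X|Y=0) = (3/7, 1/7, 3/7) → H(X|Y=0) = 1.4488
  Y=1: P(Y=1) = 12/55, P(X|Y=1) = (1/12, 1/12, 5/6) → H(X|Y=1) = 0.8167
  Y=2: P(Y=2) = 36/55, P(X|Y=2) = (7/18, 17/36, 5/36) → H(X|Y=2) = 1.4366
H(X|Y) = (7/55)·1.4488 + (12/55)·0.8167 + (36/55)·1.4366 = 1.3029 bits

I(X;Y) = H(X) - H(X|Y) = 1.5845 - 1.3029 = 0.2816 bits

Cross-check via I(X;Y) = H(X) + H(Y) - H(X,Y): computing H(Y) from the column sums and H(X,Y) from the 9 cells in the same way gives H(Y) = 1.2579 bits and H(X,Y) = 2.5608 bits, so
I(X;Y) = 1.5845 + 1.2579 - 2.5608 = 0.2816 bits ✓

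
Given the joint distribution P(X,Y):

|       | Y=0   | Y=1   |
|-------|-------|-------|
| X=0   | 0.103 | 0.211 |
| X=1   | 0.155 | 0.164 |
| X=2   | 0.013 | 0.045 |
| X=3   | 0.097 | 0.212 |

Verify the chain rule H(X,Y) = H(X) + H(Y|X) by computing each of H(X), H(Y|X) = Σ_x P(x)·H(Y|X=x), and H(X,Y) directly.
H(X) = 1.8124 bits, H(Y|X) = 0.9274 bits, H(X,Y) = 2.7397 bits

Marginal of X (row sums):
  P(X=0) = 0.103 + 0.211 = 0.314
  P(X=1) = 0.155 + 0.164 = 0.319
  P(X=2) = 0.013 + 0.045 = 0.058
  P(X=3) = 0.097 + 0.212 = 0.309
H(X) = -[0.314·log₂(0.314) + 0.319·log₂(0.319) + 0.058·log₂(0.058) + 0.309·log₂(0.309)]
  = 0.524745 + 0.525831 + 0.238253 + 0.523545 = 1.8124 bits

H(Y|X) = Σ_x P(x)·H(Y|X=x):
  X=0: P(X=0) = 0.314, P(Y|X=0) = (103/314, 211/314) → H(Y|X=0) = 0.912896
  X=1: P(X=1) = 0.319, P(Y|X=1) = (155/319, 164/319) → H(Y|X=1) = 0.999426
  X=2: P(X=2) = 0.058, P(Y|X=2) = (13/58, 45/58) → H(Y|X=2) = 0.767652
  X=3: P(X=3) = 0.309, P(Y|X=3) = (97/309, 212/309) → H(Y|X=3) = 0.897642
H(Y|X) = 0.314·0.912896 + 0.319·0.999426 + 0.058·0.767652 + 0.309·0.897642 = 0.9274 bits

H(X,Y) = -Σ_{x,y} P(x,y) log₂ P(x,y). Per-cell terms -P(x,y)·log₂P(x,y):
  X=0: 0.337766, 0.473629
  X=1: 0.416897, 0.427750
  X=2: 0.081449, 0.201327
  X=3: 0.326490, 0.474427
Sum of the 8 terms: H(X,Y) = 2.7397 bits

Chain rule check:
  H(X) + H(Y|X) = 1.8124 + 0.9274 = 2.7398 bits
  H(X,Y) = 2.7397 bits
✓ Chain rule verified (Δ = 0.0001 is 4-dp rounding noise: each of the three values was rounded independently).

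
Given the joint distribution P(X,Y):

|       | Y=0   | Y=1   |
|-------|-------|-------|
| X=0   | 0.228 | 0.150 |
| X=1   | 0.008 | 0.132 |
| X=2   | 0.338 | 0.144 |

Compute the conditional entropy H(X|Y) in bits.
1.2856 bits

H(X|Y) = H(X,Y) - H(Y)

H(X,Y) = -Σ_{x,y} P(x,y) log₂ P(x,y). Per-cell terms -P(x,y)·log₂P(x,y):
  X=0: 0.48630, 0.41054
  X=1: 0.05573, 0.38562
  X=2: 0.52894, 0.40260
Sum of the 6 terms: H(X,Y) = 2.2697 bits

Marginal of Y (column sums):
  P(Y=0) = 0.228 + 0.008 + 0.338 = 0.574
  P(Y=1) = 0.150 + 0.132 + 0.144 = 0.426
H(Y) = -[0.574·log₂(0.574) + 0.426·log₂(0.426)]
  = 0.45970 + 0.52444 = 0.9841 bits

H(X|Y) = H(X,Y) - H(Y) = 2.2697 - 0.9841 = 1.2856 bits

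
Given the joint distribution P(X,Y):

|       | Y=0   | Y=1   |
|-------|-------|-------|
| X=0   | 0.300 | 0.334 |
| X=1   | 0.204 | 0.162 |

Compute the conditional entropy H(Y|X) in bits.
0.9952 bits

H(Y|X) = H(X,Y) - H(X)

H(X,Y) = -Σ_{x,y} P(x,y) log₂ P(x,y). Per-cell terms -P(x,y)·log₂P(x,y):
  X=0: 0.52109, 0.52841
  X=1: 0.46785, 0.42540
Sum of the 4 terms: H(X,Y) = 1.94275 bits

Marginal of X (row sums):
  P(X=0) = 0.300 + 0.334 = 0.634
  P(X=1) = 0.204 + 0.162 = 0.366
H(X) = -[0.634·log₂(0.634) + 0.366·log₂(0.366)]
  = 0.41682 + 0.53073 = 0.94755 bits

H(Y|X) = H(X,Y) - H(X) = 1.94275 - 0.94755 = 0.9952 bits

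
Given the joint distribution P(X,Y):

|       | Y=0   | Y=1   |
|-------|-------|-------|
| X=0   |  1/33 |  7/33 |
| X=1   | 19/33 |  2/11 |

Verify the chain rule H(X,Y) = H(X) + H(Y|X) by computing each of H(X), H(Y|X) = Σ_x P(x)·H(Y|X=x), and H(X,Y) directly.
H(X) = 0.7990 bits, H(Y|X) = 0.7341 bits, H(X,Y) = 1.5331 bits

Marginal of X (row sums):
  P(X=0) = 1/33 + 7/33 = 8/33
  P(X=1) = 19/33 + 2/11 = 25/33
H(X) = -[(8/33)·log₂(8/33) + (25/33)·log₂(25/33)]
  = 0.495611 + 0.303438 = 0.7990 bits

H(Y|X) = Σ_x P(x)·H(Y|X=x):
  X=0: P(X=0) = 8/33, P(Y|X=0) = (1/8, 7/8) → H(Y|X=0) = 0.543564
  X=1: P(X=1) = 25/33, P(Y|X=1) = (19/25, 6/25) → H(Y|X=1) = 0.795040
H(Y|X) = (8/33)·0.543564 + (25/33)·0.795040 = 0.7341 bits

H(X,Y) = -Σ_{x,y} P(x,y) log₂ P(x,y). Per-cell terms -P(x,y)·log₂P(x,y):
  X=0: 0.152860, 0.474523
  X=1: 0.458572, 0.447169
Sum of the 4 terms: H(X,Y) = 1.5331 bits

Chain rule check:
  H(X) + H(Y|X) = 0.7990 + 0.7341 = 1.5331 bits
  H(X,Y) = 1.5331 bits
✓ Chain rule verified.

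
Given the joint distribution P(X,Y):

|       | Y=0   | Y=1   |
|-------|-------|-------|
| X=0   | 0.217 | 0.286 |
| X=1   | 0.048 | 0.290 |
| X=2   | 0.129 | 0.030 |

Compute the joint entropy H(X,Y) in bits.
2.2559 bits

H(X,Y) = -Σ_{x,y} P(x,y) log₂ P(x,y). Per-cell terms -P(x,y)·log₂P(x,y):
  X=0: 0.4783, 0.5165
  X=1: 0.2103, 0.5179
  X=2: 0.3811, 0.1518
Sum of the 6 terms: H(X,Y) = 2.2559 bits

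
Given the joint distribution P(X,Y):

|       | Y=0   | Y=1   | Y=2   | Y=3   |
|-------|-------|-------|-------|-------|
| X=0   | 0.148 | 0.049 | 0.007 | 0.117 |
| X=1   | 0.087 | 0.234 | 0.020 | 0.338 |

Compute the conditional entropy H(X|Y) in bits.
0.8081 bits

H(X|Y) = H(X,Y) - H(Y)

H(X,Y) = -Σ_{x,y} P(x,y) log₂ P(x,y). Per-cell terms -P(x,y)·log₂P(x,y):
  X=0: 0.407937, 0.213203, 0.050109, 0.362164
  X=1: 0.306487, 0.490328, 0.112877, 0.528938
Sum of the 8 terms: H(X,Y) = 2.47204 bits

Marginal of Y (column sums):
  P(Y=0) = 0.148 + 0.087 = 0.235
  P(Y=1) = 0.049 + 0.234 = 0.283
  P(Y=2) = 0.007 + 0.020 = 0.027
  P(Y=3) = 0.117 + 0.338 = 0.455
H(Y) = -[0.235·log₂(0.235) + 0.283·log₂(0.283) + 0.027·log₂(0.027) + 0.455·log₂(0.455)]
  = 0.490978 + 0.515379 + 0.140694 + 0.516908 = 1.66396 bits

H(X|Y) = H(X,Y) - H(Y) = 2.47204 - 1.66396 = 0.8081 bits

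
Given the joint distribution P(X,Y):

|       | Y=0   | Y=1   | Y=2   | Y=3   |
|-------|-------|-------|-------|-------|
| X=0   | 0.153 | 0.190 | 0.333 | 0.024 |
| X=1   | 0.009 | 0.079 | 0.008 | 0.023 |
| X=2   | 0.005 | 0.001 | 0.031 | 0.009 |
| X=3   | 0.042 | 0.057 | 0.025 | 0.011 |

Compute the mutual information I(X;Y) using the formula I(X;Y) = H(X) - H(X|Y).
0.1544 bits

I(X;Y) = H(X) - H(X|Y)

Marginal of X (row sums):
  P(X=0) = 0.153 + 0.190 + 0.333 + 0.024 = 0.700
  P(X=1) = 0.009 + 0.079 + 0.008 + 0.023 = 0.119
  P(X=2) = 0.005 + 0.001 + 0.031 + 0.009 = 0.046
  P(X=3) = 0.042 + 0.057 + 0.025 + 0.011 = 0.135
H(X) = -[0.700·log₂(0.700) + 0.119·log₂(0.119) + 0.046·log₂(0.046) + 0.135·log₂(0.135)]
  = 0.36020 + 0.36545 + 0.20434 + 0.39001 = 1.32000 bits

Marginal of Y (column sums):
  P(Y=0) = 0.153 + 0.009 + 0.005 + 0.042 = 0.209
  P(Y=1) = 0.190 + 0.079 + 0.001 + 0.057 = 0.327
  P(Y=2) = 0.333 + 0.008 + 0.031 + 0.025 = 0.397
  P(Y=3) = 0.024 + 0.023 + 0.009 + 0.011 = 0.067
H(X|Y) = Σ_y P(y)·H(X|Y=y):
  Y=0: P(Y=0) = 0.209, P(X|Y=0) = (153/209, 9/209, 5/209, 42/209) → H(X|Y=0) = 1.11886
  Y=1: P(Y=1) = 0.327, P(X|Y=1) = (190/327, 79/327, 1/327, 19/109) → H(X|Y=1) = 1.41509
  Y=2: P(Y=2) = 0.397, P(X|Y=2) = (333/397, 8/397, 31/397, 25/397) → H(X|Y=2) = 0.86471
  Y=3: P(Y=3) = 0.067, P(X|Y=3) = (24/67, 23/67, 9/67, 11/67) → H(X|Y=3) = 1.87707
H(X|Y) = 0.209·1.11886 + 0.327·1.41509 + 0.397·0.86471 + 0.067·1.87707 = 1.16563 bits

I(X;Y) = H(X) - H(X|Y) = 1.32000 - 1.16563 = 0.1544 bits

Cross-check via I(X;Y) = H(X) + H(Y) - H(X,Y): computing H(Y) from the column sums and H(X,Y) from the 16 cells in the same way gives H(Y) = 1.78974 bits and H(X,Y) = 2.95537 bits, so
I(X;Y) = 1.32000 + 1.78974 - 2.95537 = 0.1544 bits ✓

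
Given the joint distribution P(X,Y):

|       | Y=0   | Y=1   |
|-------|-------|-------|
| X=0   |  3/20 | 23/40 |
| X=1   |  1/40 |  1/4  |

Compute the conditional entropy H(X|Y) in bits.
0.8336 bits

H(X|Y) = H(X,Y) - H(Y)

H(X,Y) = -Σ_{x,y} P(x,y) log₂ P(x,y). Per-cell terms -P(x,y)·log₂P(x,y):
  X=0: 0.41054, 0.45906
  X=1: 0.13305, 0.50000
Sum of the 4 terms: H(X,Y) = 1.50265 bits

Marginal of Y (column sums):
  P(Y=0) = 3/20 + 1/40 = 7/40
  P(Y=1) = 23/40 + 1/4 = 33/40
H(Y) = -[(7/40)·log₂(7/40) + (33/40)·log₂(33/40)]
  = 0.44005 + 0.22897 = 0.66902 bits

H(X|Y) = H(X,Y) - H(Y) = 1.50265 - 0.66902 = 0.8336 bits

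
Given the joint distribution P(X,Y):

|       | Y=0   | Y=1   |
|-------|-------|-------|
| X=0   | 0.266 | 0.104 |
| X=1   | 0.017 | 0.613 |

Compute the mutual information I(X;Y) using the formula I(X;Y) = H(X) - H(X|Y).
0.4297 bits

I(X;Y) = H(X) - H(X|Y)

Marginal of X (row sums):
  P(X=0) = 0.266 + 0.104 = 0.370
  P(X=1) = 0.017 + 0.613 = 0.630
H(X) = -[0.370·log₂(0.370) + 0.630·log₂(0.630)]
  = 0.53073 + 0.41994 = 0.9507 bits

Marginal of Y (column sums):
  P(Y=0) = 0.266 + 0.017 = 0.283
  P(Y=1) = 0.104 + 0.613 = 0.717
H(X|Y) = Σ_y P(y)·H(X|Y=y):
  Y=0: P(Y=0) = 0.283, P(X|Y=0) = (266/283, 17/283) → H(X|Y=0) = 0.32773
  Y=1: P(Y=1) = 0.717, P(X|Y=1) = (104/717, 613/717) → H(X|Y=1) = 0.59731
H(X|Y) = 0.283·0.32773 + 0.717·0.59731 = 0.5210 bits

I(X;Y) = H(X) - H(X|Y) = 0.9507 - 0.5210 = 0.4297 bits

Cross-check via I(X;Y) = H(X) + H(Y) - H(X,Y): computing H(Y) from the column sums and H(X,Y) from the 4 cells in the same way gives H(Y) = 0.8595 bits and H(X,Y) = 1.3805 bits, so
I(X;Y) = 0.9507 + 0.8595 - 1.3805 = 0.4297 bits ✓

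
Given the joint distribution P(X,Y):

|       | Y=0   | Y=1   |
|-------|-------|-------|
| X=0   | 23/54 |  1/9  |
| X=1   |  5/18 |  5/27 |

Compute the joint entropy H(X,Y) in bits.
1.8405 bits

H(X,Y) = -Σ_{x,y} P(x,y) log₂ P(x,y). Per-cell terms -P(x,y)·log₂P(x,y):
  X=0: 0.5245, 0.3522
  X=1: 0.5133, 0.4505
Sum of the 4 terms: H(X,Y) = 1.8405 bits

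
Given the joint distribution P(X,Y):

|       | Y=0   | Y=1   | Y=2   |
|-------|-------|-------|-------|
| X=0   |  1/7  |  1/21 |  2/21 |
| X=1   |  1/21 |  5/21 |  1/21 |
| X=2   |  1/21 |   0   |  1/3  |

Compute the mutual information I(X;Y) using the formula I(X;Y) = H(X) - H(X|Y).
0.5121 bits

I(X;Y) = H(X) - H(X|Y)

Marginal of X (row sums):
  P(X=0) = 1/7 + 1/21 + 2/21 = 2/7
  P(X=1) = 1/21 + 5/21 + 1/21 = 1/3
  P(X=2) = 1/21 + 0 + 1/3 = 8/21
H(X) = -[(2/7)·log₂(2/7) + (1/3)·log₂(1/3) + (8/21)·log₂(8/21)]
  = 0.5164 + 0.5283 + 0.5304 = 1.5751 bits

Marginal of Y (column sums):
  P(Y=0) = 1/7 + 1/21 + 1/21 = 5/21
  P(Y=1) = 1/21 + 5/21 + 0 = 2/7
  P(Y=2) = 2/21 + 1/21 + 1/3 = 10/21
H(X|Y) = Σ_y P(y)·H(X|Y=y):
  Y=0: P(Y=0) = 5/21, P(X|Y=0) = (3/5, 1/5, 1/5) → H(X|Y=0) = 1.3710
  Y=1: P(Y=1) = 2/7, P(X|Y=1) = (1/6, 5/6, 0) → H(X|Y=1) = 0.6500
  Y=2: P(Y=2) = 10/21, P(X|Y=2) = (1/5, 1/10, 7/10) → H(X|Y=2) = 1.1568
H(X|Y) = (5/21)·1.3710 + (2/7)·0.6500 + (10/21)·1.1568 = 1.0630 bits

I(X;Y) = H(X) - H(X|Y) = 1.5751 - 1.0630 = 0.5121 bits

Cross-check via I(X;Y) = H(X) + H(Y) - H(X,Y): computing H(Y) from the column sums and H(X,Y) from the 9 cells in the same way gives H(Y) = 1.5190 bits and H(X,Y) = 2.5820 bits, so
I(X;Y) = 1.5751 + 1.5190 - 2.5820 = 0.5121 bits ✓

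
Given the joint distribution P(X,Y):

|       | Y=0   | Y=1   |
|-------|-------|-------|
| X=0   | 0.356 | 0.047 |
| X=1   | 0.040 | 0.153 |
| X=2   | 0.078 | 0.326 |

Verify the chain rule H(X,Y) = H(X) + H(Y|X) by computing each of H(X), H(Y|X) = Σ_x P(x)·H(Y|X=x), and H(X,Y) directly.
H(X) = 1.5147 bits, H(Y|X) = 0.6374 bits, H(X,Y) = 2.1522 bits

Marginal of X (row sums):
  P(X=0) = 0.356 + 0.047 = 0.403
  P(X=1) = 0.040 + 0.153 = 0.193
  P(X=2) = 0.078 + 0.326 = 0.404
H(X) = -[0.403·log₂(0.403) + 0.193·log₂(0.193) + 0.404·log₂(0.404)]
  = 0.528393 + 0.458052 + 0.528259 = 1.5147 bits

H(Y|X) = Σ_x P(x)·H(Y|X=x):
  X=0: P(X=0) = 0.403, P(Y|X=0) = (356/403, 47/403) → H(Y|X=0) = 0.519582
  X=1: P(X=1) = 0.193, P(Y|X=1) = (40/193, 153/193) → H(Y|X=1) = 0.736201
  X=2: P(X=2) = 0.404, P(Y|X=2) = (39/202, 163/202) → H(Y|X=2) = 0.707848
H(Y|X) = 0.403·0.519582 + 0.193·0.736201 + 0.404·0.707848 = 0.6374 bits

H(X,Y) = -Σ_{x,y} P(x,y) log₂ P(x,y). Per-cell terms -P(x,y)·log₂P(x,y):
  X=0: 0.530458, 0.207326
  X=1: 0.185754, 0.414385
  X=2: 0.287070, 0.527160
Sum of the 6 terms: H(X,Y) = 2.1522 bits

Chain rule check:
  H(X) + H(Y|X) = 1.5147 + 0.6374 = 2.1521 bits
  H(X,Y) = 2.1522 bits
✓ Chain rule verified (Δ = 0.0001 is 4-dp rounding noise: each of the three values was rounded independently).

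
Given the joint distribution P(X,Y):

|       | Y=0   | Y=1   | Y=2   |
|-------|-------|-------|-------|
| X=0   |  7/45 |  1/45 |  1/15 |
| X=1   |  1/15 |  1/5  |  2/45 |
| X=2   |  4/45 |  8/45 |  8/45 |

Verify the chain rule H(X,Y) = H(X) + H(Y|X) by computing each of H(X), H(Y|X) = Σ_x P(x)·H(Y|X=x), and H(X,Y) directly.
H(X) = 1.5408 bits, H(Y|X) = 1.3801 bits, H(X,Y) = 2.9210 bits

Marginal of X (row sums):
  P(X=0) = 7/45 + 1/45 + 1/15 = 11/45
  P(X=1) = 1/15 + 1/5 + 2/45 = 14/45
  P(X=2) = 4/45 + 8/45 + 8/45 = 4/9
H(X) = -[(11/45)·log₂(11/45) + (14/45)·log₂(14/45) + (4/9)·log₂(4/9)]
  = 0.496814 + 0.524066 + 0.519967 = 1.5408 bits

H(Y|X) = Σ_x P(x)·H(Y|X=x):
  X=0: P(X=0) = 11/45, P(Y|X=0) = (7/11, 1/11, 3/11) → H(Y|X=0) = 1.240671
  X=1: P(X=1) = 14/45, P(Y|X=1) = (3/14, 9/14, 1/7) → H(Y|X=1) = 1.287054
  X=2: P(X=2) = 4/9, P(Y|X=2) = (1/5, 2/5, 2/5) → H(Y|X=2) = 1.521928
H(Y|X) = (11/45)·1.240671 + (14/45)·1.287054 + (4/9)·1.521928 = 1.3801 bits

H(X,Y) = -Σ_{x,y} P(x,y) log₂ P(x,y). Per-cell terms -P(x,y)·log₂P(x,y):
  X=0: 0.417589, 0.122041, 0.260459
  X=1: 0.260459, 0.464386, 0.199638
  X=2: 0.310387, 0.442996, 0.442996
Sum of the 9 terms: H(X,Y) = 2.9210 bits

Chain rule check:
  H(X) + H(Y|X) = 1.5408 + 1.3801 = 2.9209 bits
  H(X,Y) = 2.9210 bits
✓ Chain rule verified (Δ = 0.0001 is 4-dp rounding noise: each of the three values was rounded independently).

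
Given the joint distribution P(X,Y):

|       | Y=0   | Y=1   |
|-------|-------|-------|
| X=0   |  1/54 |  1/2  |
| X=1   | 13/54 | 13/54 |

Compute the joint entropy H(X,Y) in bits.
1.5958 bits

H(X,Y) = -Σ_{x,y} P(x,y) log₂ P(x,y). Per-cell terms -P(x,y)·log₂P(x,y):
  X=0: 0.1066, 0.5000
  X=1: 0.4946, 0.4946
Sum of the 4 terms: H(X,Y) = 1.5958 bits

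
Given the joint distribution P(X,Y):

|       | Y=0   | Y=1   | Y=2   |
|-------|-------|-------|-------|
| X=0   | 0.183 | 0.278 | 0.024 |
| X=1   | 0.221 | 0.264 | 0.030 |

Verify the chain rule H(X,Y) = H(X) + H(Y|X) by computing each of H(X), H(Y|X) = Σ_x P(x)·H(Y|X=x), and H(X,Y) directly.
H(X) = 0.9994 bits, H(Y|X) = 1.2319 bits, H(X,Y) = 2.2313 bits

Marginal of X (row sums):
  P(X=0) = 0.183 + 0.278 + 0.024 = 0.485
  P(X=1) = 0.221 + 0.264 + 0.030 = 0.515
H(X) = -[0.485·log₂(0.485) + 0.515·log₂(0.515)]
  = 0.506313 + 0.493038 = 0.9994 bits

H(Y|X) = Σ_x P(x)·H(Y|X=x):
  X=0: P(X=0) = 0.485, P(Y|X=0) = (183/485, 278/485, 24/485) → H(Y|X=0) = 1.205392
  X=1: P(X=1) = 0.515, P(Y|X=1) = (221/515, 264/515, 6/103) → H(Y|X=1) = 1.256869
H(Y|X) = 0.485·1.205392 + 0.515·1.256869 = 1.2319 bits

H(X,Y) = -Σ_{x,y} P(x,y) log₂ P(x,y). Per-cell terms -P(x,y)·log₂P(x,y):
  X=0: 0.448365, 0.513422, 0.129140
  X=1: 0.481312, 0.507247, 0.151767
Sum of the 6 terms: H(X,Y) = 2.2313 bits

Chain rule check:
  H(X) + H(Y|X) = 0.9994 + 1.2319 = 2.2313 bits
  H(X,Y) = 2.2313 bits
✓ Chain rule verified.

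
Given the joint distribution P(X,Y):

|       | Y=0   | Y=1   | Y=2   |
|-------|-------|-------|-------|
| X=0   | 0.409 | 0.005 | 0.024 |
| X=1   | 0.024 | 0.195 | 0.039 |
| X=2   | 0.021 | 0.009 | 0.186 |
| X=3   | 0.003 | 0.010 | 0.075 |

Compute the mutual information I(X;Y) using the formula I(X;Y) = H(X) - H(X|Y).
0.8671 bits

I(X;Y) = H(X) - H(X|Y)

Marginal of X (row sums):
  P(X=0) = 0.409 + 0.005 + 0.024 = 0.438
  P(X=1) = 0.024 + 0.195 + 0.039 = 0.258
  P(X=2) = 0.021 + 0.009 + 0.186 = 0.216
  P(X=3) = 0.003 + 0.010 + 0.075 = 0.088
H(X) = -[0.438·log₂(0.438) + 0.258·log₂(0.258) + 0.216·log₂(0.216) + 0.088·log₂(0.088)]
  = 0.521657 + 0.504276 + 0.477554 + 0.308559 = 1.81205 bits

Marginal of Y (column sums):
  P(Y=0) = 0.409 + 0.024 + 0.021 + 0.003 = 0.457
  P(Y=1) = 0.005 + 0.195 + 0.009 + 0.010 = 0.219
  P(Y=2) = 0.024 + 0.039 + 0.186 + 0.075 = 0.324
H(X|Y) = Σ_y P(y)·H(X|Y=y):
  Y=0: P(Y=0) = 0.457, P(X|Y=0) = (409/457, 24/457, 21/457, 3/457) → H(X|Y=0) = 0.618328
  Y=1: P(Y=1) = 0.219, P(X|Y=1) = (5/219, 65/73, 3/73, 10/219) → H(X|Y=1) = 0.666168
  Y=2: P(Y=2) = 0.324, P(X|Y=2) = (2/27, 13/108, 31/54, 25/108) → H(X|Y=2) = 1.594126
H(X|Y) = 0.457·0.618328 + 0.219·0.666168 + 0.324·1.594126 = 0.94496 bits

I(X;Y) = H(X) - H(X|Y) = 1.81205 - 0.94496 = 0.8671 bits

Cross-check via I(X;Y) = H(X) + H(Y) - H(X,Y): computing H(Y) from the column sums and H(X,Y) from the 12 cells in the same way gives H(Y) = 1.52292 bits and H(X,Y) = 2.46788 bits, so
I(X;Y) = 1.81205 + 1.52292 - 2.46788 = 0.8671 bits ✓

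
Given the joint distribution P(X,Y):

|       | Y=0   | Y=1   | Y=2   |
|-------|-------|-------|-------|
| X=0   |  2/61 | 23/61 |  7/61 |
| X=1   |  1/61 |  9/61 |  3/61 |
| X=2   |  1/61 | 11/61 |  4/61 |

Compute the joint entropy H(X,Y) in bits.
2.5696 bits

H(X,Y) = -Σ_{x,y} P(x,y) log₂ P(x,y). Per-cell terms -P(x,y)·log₂P(x,y):
  X=0: 0.16166, 0.53057, 0.35842
  X=1: 0.09723, 0.40733, 0.21373
  X=2: 0.09723, 0.44565, 0.25775
Sum of the 9 terms: H(X,Y) = 2.5696 bits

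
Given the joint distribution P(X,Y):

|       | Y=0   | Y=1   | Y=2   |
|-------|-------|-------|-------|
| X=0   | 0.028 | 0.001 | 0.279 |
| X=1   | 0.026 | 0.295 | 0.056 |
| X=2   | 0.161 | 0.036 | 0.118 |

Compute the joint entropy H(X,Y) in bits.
2.5182 bits

H(X,Y) = -Σ_{x,y} P(x,y) log₂ P(x,y). Per-cell terms -P(x,y)·log₂P(x,y):
  X=0: 0.14444, 0.00997, 0.51382
  X=1: 0.13690, 0.51956, 0.23287
  X=2: 0.42421, 0.17265, 0.36381
Sum of the 9 terms: H(X,Y) = 2.5182 bits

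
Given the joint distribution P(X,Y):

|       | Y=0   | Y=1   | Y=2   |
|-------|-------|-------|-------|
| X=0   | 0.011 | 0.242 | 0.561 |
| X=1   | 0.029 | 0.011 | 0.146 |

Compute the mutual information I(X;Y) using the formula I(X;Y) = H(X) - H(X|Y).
0.0743 bits

I(X;Y) = H(X) - H(X|Y)

Marginal of X (row sums):
  P(X=0) = 0.011 + 0.242 + 0.561 = 0.814
  P(X=1) = 0.029 + 0.011 + 0.146 = 0.186
H(X) = -[0.814·log₂(0.814) + 0.186·log₂(0.186)]
  = 0.24168 + 0.45135 = 0.69303 bits

Marginal of Y (column sums):
  P(Y=0) = 0.011 + 0.029 = 0.040
  P(Y=1) = 0.242 + 0.011 = 0.253
  P(Y=2) = 0.561 + 0.146 = 0.707
H(X|Y) = Σ_y P(y)·H(X|Y=y):
  Y=0: P(Y=0) = 0.040, P(X|Y=0) = (11/40, 29/40) → H(X|Y=0) = 0.84855
  Y=1: P(Y=1) = 0.253, P(X|Y=1) = (22/23, 1/23) → H(X|Y=1) = 0.25802
  Y=2: P(Y=2) = 0.707, P(X|Y=2) = (561/707, 146/707) → H(X|Y=2) = 0.73475
H(X|Y) = 0.040·0.84855 + 0.253·0.25802 + 0.707·0.73475 = 0.61869 bits

I(X;Y) = H(X) - H(X|Y) = 0.69303 - 0.61869 = 0.0743 bits

Cross-check via I(X;Y) = H(X) + H(Y) - H(X,Y): computing H(Y) from the column sums and H(X,Y) from the 6 cells in the same way gives H(Y) = 1.04105 bits and H(X,Y) = 1.65974 bits, so
I(X;Y) = 0.69303 + 1.04105 - 1.65974 = 0.0743 bits ✓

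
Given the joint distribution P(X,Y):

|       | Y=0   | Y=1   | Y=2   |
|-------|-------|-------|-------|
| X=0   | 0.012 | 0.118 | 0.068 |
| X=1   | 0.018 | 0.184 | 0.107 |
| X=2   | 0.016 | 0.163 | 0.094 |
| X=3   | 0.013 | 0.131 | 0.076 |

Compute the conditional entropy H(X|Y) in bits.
1.9781 bits

H(X|Y) = H(X,Y) - H(Y)

H(X,Y) = -Σ_{x,y} P(x,y) log₂ P(x,y). Per-cell terms -P(x,y)·log₂P(x,y):
  X=0: 0.0765699, 0.3638107, 0.2637259
  X=1: 0.1043255, 0.4493689, 0.3450020
  X=2: 0.0954525, 0.4265801, 0.3206524
  X=3: 0.0814495, 0.3841393, 0.2825571
Sum of the 12 terms: H(X,Y) = 3.193634 bits

Marginal of Y (column sums):
  P(Y=0) = 0.012 + 0.018 + 0.016 + 0.013 = 0.059
  P(Y=1) = 0.118 + 0.184 + 0.163 + 0.131 = 0.596
  P(Y=2) = 0.068 + 0.107 + 0.094 + 0.076 = 0.345
H(Y) = -[0.059·log₂(0.059) + 0.596·log₂(0.596) + 0.345·log₂(0.345)]
  = 0.2409053 + 0.4449830 + 0.5296894 = 1.215578 bits

H(X|Y) = H(X,Y) - H(Y) = 3.193634 - 1.215578 = 1.9781 bits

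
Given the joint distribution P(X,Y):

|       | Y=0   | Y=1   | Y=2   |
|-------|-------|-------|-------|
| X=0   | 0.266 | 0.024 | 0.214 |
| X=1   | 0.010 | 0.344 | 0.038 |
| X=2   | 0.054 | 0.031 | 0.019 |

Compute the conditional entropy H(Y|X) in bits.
1.0126 bits

H(Y|X) = H(X,Y) - H(X)

H(X,Y) = -Σ_{x,y} P(x,y) log₂ P(x,y). Per-cell terms -P(x,y)·log₂P(x,y):
  X=0: 0.5082, 0.1291, 0.4760
  X=1: 0.0664, 0.5296, 0.1793
  X=2: 0.2274, 0.1554, 0.1086
Sum of the 9 terms: H(X,Y) = 2.3800 bits

Marginal of X (row sums):
  P(X=0) = 0.266 + 0.024 + 0.214 = 0.504
  P(X=1) = 0.010 + 0.344 + 0.038 = 0.392
  P(X=2) = 0.054 + 0.031 + 0.019 = 0.104
H(X) = -[0.504·log₂(0.504) + 0.392·log₂(0.392) + 0.104·log₂(0.104)]
  = 0.4982 + 0.5296 + 0.3396 = 1.3674 bits

H(Y|X) = H(X,Y) - H(X) = 2.3800 - 1.3674 = 1.0126 bits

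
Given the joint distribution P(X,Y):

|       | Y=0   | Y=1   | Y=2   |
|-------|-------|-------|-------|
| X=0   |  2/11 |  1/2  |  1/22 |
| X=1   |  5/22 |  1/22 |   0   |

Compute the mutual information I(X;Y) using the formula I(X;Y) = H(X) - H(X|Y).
0.2142 bits

I(X;Y) = H(X) - H(X|Y)

Marginal of X (row sums):
  P(X=0) = 2/11 + 1/2 + 1/22 = 8/11
  P(X=1) = 5/22 + 1/22 + 0 = 3/11
H(X) = -[(8/11)·log₂(8/11) + (3/11)·log₂(3/11)]
  = 0.33413 + 0.51122 = 0.84535 bits

Marginal of Y (column sums):
  P(Y=0) = 2/11 + 5/22 = 9/22
  P(Y=1) = 1/2 + 1/22 = 6/11
  P(Y=2) = 1/22 + 0 = 1/22
H(X|Y) = Σ_y P(y)·H(X|Y=y):
  Y=0: P(Y=0) = 9/22, P(X|Y=0) = (4/9, 5/9) → H(X|Y=0) = 0.99108
  Y=1: P(Y=1) = 6/11, P(X|Y=1) = (11/12, 1/12) → H(X|Y=1) = 0.41382
  Y=2: P(Y=2) = 1/22, P(X|Y=2) = (1, 0) → H(X|Y=2) = 0.00000
H(X|Y) = (9/22)·0.99108 + (6/11)·0.41382 + (1/22)·0.00000 = 0.63116 bits

I(X;Y) = H(X) - H(X|Y) = 0.84535 - 0.63116 = 0.2142 bits

Cross-check via I(X;Y) = H(X) + H(Y) - H(X,Y): computing H(Y) from the column sums and H(X,Y) from the 6 cells in the same way gives H(Y) = 1.20721 bits and H(X,Y) = 1.83837 bits, so
I(X;Y) = 0.84535 + 1.20721 - 1.83837 = 0.2142 bits ✓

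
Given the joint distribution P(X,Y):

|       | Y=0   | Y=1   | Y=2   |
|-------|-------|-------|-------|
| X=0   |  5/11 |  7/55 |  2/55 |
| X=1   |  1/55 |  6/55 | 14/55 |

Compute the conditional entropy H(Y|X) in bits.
1.0664 bits

H(Y|X) = H(X,Y) - H(X)

H(X,Y) = -Σ_{x,y} P(x,y) log₂ P(x,y). Per-cell terms -P(x,y)·log₂P(x,y):
  X=0: 0.51705, 0.37851, 0.17387
  X=1: 0.10512, 0.34870, 0.50247
Sum of the 6 terms: H(X,Y) = 2.0257 bits

Marginal of X (row sums):
  P(X=0) = 5/11 + 7/55 + 2/55 = 34/55
  P(X=1) = 1/55 + 6/55 + 14/55 = 21/55
H(X) = -[(34/55)·log₂(34/55) + (21/55)·log₂(21/55)]
  = 0.42895 + 0.53036 = 0.9593 bits

H(Y|X) = H(X,Y) - H(X) = 2.0257 - 0.9593 = 1.0664 bits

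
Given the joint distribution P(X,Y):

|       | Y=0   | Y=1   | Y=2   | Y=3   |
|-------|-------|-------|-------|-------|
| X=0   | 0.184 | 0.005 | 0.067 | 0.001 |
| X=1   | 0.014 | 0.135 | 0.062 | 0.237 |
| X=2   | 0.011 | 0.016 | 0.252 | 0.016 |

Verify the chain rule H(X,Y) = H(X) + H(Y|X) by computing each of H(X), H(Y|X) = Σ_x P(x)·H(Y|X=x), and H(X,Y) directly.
H(X) = 1.5423 bits, H(Y|X) = 1.1973 bits, H(X,Y) = 2.7396 bits

Marginal of X (row sums):
  P(X=0) = 0.184 + 0.005 + 0.067 + 0.001 = 0.257
  P(X=1) = 0.014 + 0.135 + 0.062 + 0.237 = 0.448
  P(X=2) = 0.011 + 0.016 + 0.252 + 0.016 = 0.295
H(X) = -[0.257·log₂(0.257) + 0.448·log₂(0.448) + 0.295·log₂(0.295)]
  = 0.50376 + 0.51898 + 0.51956 = 1.5423 bits

H(Y|X) = Σ_x P(x)·H(Y|X=x):
  X=0: P(X=0) = 0.257, P(Y|X=0) = (184/257, 5/257, 67/257, 1/257) → H(Y|X=0) = 0.99250
  X=1: P(X=1) = 0.448, P(Y|X=1) = (1/32, 135/448, 31/224, 237/448) → H(Y|X=1) = 1.55855
  X=2: P(X=2) = 0.295, P(Y|X=2) = (11/295, 16/295, 252/295, 16/295) → H(Y|X=2) = 0.82719
H(Y|X) = 0.257·0.99250 + 0.448·1.55855 + 0.295·0.82719 = 1.1973 bits

H(X,Y) = -Σ_{x,y} P(x,y) log₂ P(x,y). Per-cell terms -P(x,y)·log₂P(x,y):
  X=0: 0.44937, 0.03822, 0.26128, 0.00997
  X=1: 0.08622, 0.39001, 0.24872, 0.49226
  X=2: 0.07157, 0.09545, 0.50110, 0.09545
Sum of the 12 terms: H(X,Y) = 2.7396 bits

Chain rule check:
  H(X) + H(Y|X) = 1.5423 + 1.1973 = 2.7396 bits
  H(X,Y) = 2.7396 bits
✓ Chain rule verified.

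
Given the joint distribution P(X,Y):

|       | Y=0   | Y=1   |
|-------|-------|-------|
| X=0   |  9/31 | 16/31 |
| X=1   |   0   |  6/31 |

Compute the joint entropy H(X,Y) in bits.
1.4691 bits

H(X,Y) = -Σ_{x,y} P(x,y) log₂ P(x,y). Per-cell terms -P(x,y)·log₂P(x,y):
  X=0: 0.5180, 0.4925
  X=1: 0.0000, 0.4586
  (cells with P = 0 contribute 0)
Sum of the 4 terms: H(X,Y) = 1.4691 bits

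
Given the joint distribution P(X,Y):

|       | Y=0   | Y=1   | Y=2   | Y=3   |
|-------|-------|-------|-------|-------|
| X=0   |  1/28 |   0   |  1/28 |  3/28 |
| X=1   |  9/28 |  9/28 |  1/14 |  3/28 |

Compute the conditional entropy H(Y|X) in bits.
1.6815 bits

H(Y|X) = H(X,Y) - H(X)

H(X,Y) = -Σ_{x,y} P(x,y) log₂ P(x,y). Per-cell terms -P(x,y)·log₂P(x,y):
  X=0: 0.171691, 0.000000, 0.171691, 0.345256
  X=1: 0.526317, 0.526317, 0.271954, 0.345256
  (cells with P = 0 contribute 0)
Sum of the 8 terms: H(X,Y) = 2.35848 bits

Marginal of X (row sums):
  P(X=0) = 1/28 + 0 + 1/28 + 3/28 = 5/28
  P(X=1) = 9/28 + 9/28 + 1/14 + 3/28 = 23/28
H(X) = -[(5/28)·log₂(5/28) + (23/28)·log₂(23/28)]
  = 0.443826 + 0.233116 = 0.67694 bits

H(Y|X) = H(X,Y) - H(X) = 2.35848 - 0.67694 = 1.6815 bits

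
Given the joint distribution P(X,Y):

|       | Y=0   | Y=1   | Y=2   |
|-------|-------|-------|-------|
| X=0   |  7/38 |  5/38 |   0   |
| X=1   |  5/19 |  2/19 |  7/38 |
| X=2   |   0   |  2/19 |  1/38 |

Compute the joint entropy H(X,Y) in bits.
2.6129 bits

H(X,Y) = -Σ_{x,y} P(x,y) log₂ P(x,y). Per-cell terms -P(x,y)·log₂P(x,y):
  X=0: 0.4496, 0.3850, 0.0000
  X=1: 0.5068, 0.3419, 0.4496
  X=2: 0.0000, 0.3419, 0.1381
  (cells with P = 0 contribute 0)
Sum of the 9 terms: H(X,Y) = 2.6129 bits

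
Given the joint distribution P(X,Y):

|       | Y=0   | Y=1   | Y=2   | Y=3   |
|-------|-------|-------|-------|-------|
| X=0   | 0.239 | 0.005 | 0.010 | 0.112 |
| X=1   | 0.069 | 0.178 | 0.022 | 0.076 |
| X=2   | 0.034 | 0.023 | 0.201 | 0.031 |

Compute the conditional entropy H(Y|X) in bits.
1.3987 bits

H(Y|X) = H(X,Y) - H(X)

H(X,Y) = -Σ_{x,y} P(x,y) log₂ P(x,y). Per-cell terms -P(x,y)·log₂P(x,y):
  X=0: 0.49352, 0.03822, 0.06644, 0.35374
  X=1: 0.26615, 0.44323, 0.12114, 0.28256
  X=2: 0.16586, 0.12517, 0.46526, 0.15536
Sum of the 12 terms: H(X,Y) = 2.97665 bits

Marginal of X (row sums):
  P(X=0) = 0.239 + 0.005 + 0.010 + 0.112 = 0.366
  P(X=1) = 0.069 + 0.178 + 0.022 + 0.076 = 0.345
  P(X=2) = 0.034 + 0.023 + 0.201 + 0.031 = 0.289
H(X) = -[0.366·log₂(0.366) + 0.345·log₂(0.345) + 0.289·log₂(0.289)]
  = 0.53073 + 0.52969 + 0.51756 = 1.57798 bits

H(Y|X) = H(X,Y) - H(X) = 2.97665 - 1.57798 = 1.3987 bits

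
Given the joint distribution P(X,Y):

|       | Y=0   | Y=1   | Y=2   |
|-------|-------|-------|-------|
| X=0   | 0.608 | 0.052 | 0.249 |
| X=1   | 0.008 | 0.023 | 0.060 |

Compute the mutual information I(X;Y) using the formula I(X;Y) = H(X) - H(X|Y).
0.0921 bits

I(X;Y) = H(X) - H(X|Y)

Marginal of X (row sums):
  P(X=0) = 0.608 + 0.052 + 0.249 = 0.909
  P(X=1) = 0.008 + 0.023 + 0.060 = 0.091
H(X) = -[0.909·log₂(0.909) + 0.091·log₂(0.091)]
  = 0.1251 + 0.3147 = 0.4398 bits

Marginal of Y (column sums):
  P(Y=0) = 0.608 + 0.008 = 0.616
  P(Y=1) = 0.052 + 0.023 = 0.075
  P(Y=2) = 0.249 + 0.060 = 0.309
H(X|Y) = Σ_y P(y)·H(X|Y=y):
  Y=0: P(Y=0) = 0.616, P(X|Y=0) = (76/77, 1/77) → H(X|Y=0) = 0.1000
  Y=1: P(Y=1) = 0.075, P(X|Y=1) = (52/75, 23/75) → H(X|Y=1) = 0.8893
  Y=2: P(Y=2) = 0.309, P(X|Y=2) = (83/103, 20/103) → H(X|Y=2) = 0.7101
H(X|Y) = 0.616·0.1000 + 0.075·0.8893 + 0.309·0.7101 = 0.3477 bits

I(X;Y) = H(X) - H(X|Y) = 0.4398 - 0.3477 = 0.0921 bits

Cross-check via I(X;Y) = H(X) + H(Y) - H(X,Y): computing H(Y) from the column sums and H(X,Y) from the 6 cells in the same way gives H(Y) = 1.2344 bits and H(X,Y) = 1.5821 bits, so
I(X;Y) = 0.4398 + 1.2344 - 1.5821 = 0.0921 bits ✓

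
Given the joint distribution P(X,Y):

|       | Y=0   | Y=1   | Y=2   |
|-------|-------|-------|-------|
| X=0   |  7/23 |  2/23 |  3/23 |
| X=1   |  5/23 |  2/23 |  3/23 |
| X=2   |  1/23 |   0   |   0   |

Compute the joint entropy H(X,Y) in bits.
2.5770 bits

H(X,Y) = -Σ_{x,y} P(x,y) log₂ P(x,y). Per-cell terms -P(x,y)·log₂P(x,y):
  X=0: 0.5223, 0.3064, 0.3833
  X=1: 0.4786, 0.3064, 0.3833
  X=2: 0.1967, 0.0000, 0.0000
  (cells with P = 0 contribute 0)
Sum of the 9 terms: H(X,Y) = 2.5770 bits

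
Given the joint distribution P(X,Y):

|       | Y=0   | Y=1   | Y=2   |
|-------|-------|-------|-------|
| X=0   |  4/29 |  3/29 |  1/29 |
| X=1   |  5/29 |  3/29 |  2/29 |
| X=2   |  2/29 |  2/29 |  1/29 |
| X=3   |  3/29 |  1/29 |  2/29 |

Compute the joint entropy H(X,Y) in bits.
3.4140 bits

H(X,Y) = -Σ_{x,y} P(x,y) log₂ P(x,y). Per-cell terms -P(x,y)·log₂P(x,y):
  X=0: 0.394204, 0.338588, 0.167517
  X=1: 0.437251, 0.338588, 0.266068
  X=2: 0.266068, 0.266068, 0.167517
  X=3: 0.338588, 0.167517, 0.266068
Sum of the 12 terms: H(X,Y) = 3.4140 bits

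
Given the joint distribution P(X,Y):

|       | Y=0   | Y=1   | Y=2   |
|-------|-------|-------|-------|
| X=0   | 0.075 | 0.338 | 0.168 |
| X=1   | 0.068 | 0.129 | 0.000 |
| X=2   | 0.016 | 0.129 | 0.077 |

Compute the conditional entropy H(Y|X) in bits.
1.2489 bits

H(Y|X) = H(X,Y) - H(X)

H(X,Y) = -Σ_{x,y} P(x,y) log₂ P(x,y). Per-cell terms -P(x,y)·log₂P(x,y):
  X=0: 0.28027, 0.52894, 0.43234
  X=1: 0.26373, 0.38114, 0.00000
  X=2: 0.09545, 0.38114, 0.28482
  (cells with P = 0 contribute 0)
Sum of the 9 terms: H(X,Y) = 2.6478 bits

Marginal of X (row sums):
  P(X=0) = 0.075 + 0.338 + 0.168 = 0.581
  P(X=1) = 0.068 + 0.129 + 0.000 = 0.197
  P(X=2) = 0.016 + 0.129 + 0.077 = 0.222
H(X) = -[0.581·log₂(0.581) + 0.197·log₂(0.197) + 0.222·log₂(0.222)]
  = 0.45515 + 0.46172 + 0.48204 = 1.3989 bits

H(Y|X) = H(X,Y) - H(X) = 2.6478 - 1.3989 = 1.2489 bits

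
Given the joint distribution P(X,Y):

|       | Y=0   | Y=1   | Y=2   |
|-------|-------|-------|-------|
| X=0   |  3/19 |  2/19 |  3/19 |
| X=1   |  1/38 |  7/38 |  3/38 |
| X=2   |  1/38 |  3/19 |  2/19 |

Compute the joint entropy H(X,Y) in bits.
2.9601 bits

H(X,Y) = -Σ_{x,y} P(x,y) log₂ P(x,y). Per-cell terms -P(x,y)·log₂P(x,y):
  X=0: 0.420468, 0.341887, 0.420468
  X=1: 0.138103, 0.449579, 0.289181
  X=2: 0.138103, 0.420468, 0.341887
Sum of the 9 terms: H(X,Y) = 2.9601 bits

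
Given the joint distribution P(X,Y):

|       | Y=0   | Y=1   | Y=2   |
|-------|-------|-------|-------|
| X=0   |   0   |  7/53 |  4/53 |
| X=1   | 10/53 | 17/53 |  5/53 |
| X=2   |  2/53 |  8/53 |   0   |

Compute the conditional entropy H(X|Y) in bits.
1.1997 bits

H(X|Y) = H(X,Y) - H(Y)

H(X,Y) = -Σ_{x,y} P(x,y) log₂ P(x,y). Per-cell terms -P(x,y)·log₂P(x,y):
  X=0: 0.000000, 0.385735, 0.281352
  X=1: 0.453961, 0.526185, 0.321320
  X=2: 0.178412, 0.411762, 0.000000
  (cells with P = 0 contribute 0)
Sum of the 9 terms: H(X,Y) = 2.55873 bits

Marginal of Y (column sums):
  P(Y=0) = 0 + 10/53 + 2/53 = 12/53
  P(Y=1) = 7/53 + 17/53 + 8/53 = 32/53
  P(Y=2) = 4/53 + 5/53 + 0 = 9/53
H(Y) = -[(12/53)·log₂(12/53) + (32/53)·log₂(32/53) + (9/53)·log₂(9/53)]
  = 0.485198 + 0.439499 + 0.434377 = 1.35907 bits

H(X|Y) = H(X,Y) - H(Y) = 2.55873 - 1.35907 = 1.1997 bits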